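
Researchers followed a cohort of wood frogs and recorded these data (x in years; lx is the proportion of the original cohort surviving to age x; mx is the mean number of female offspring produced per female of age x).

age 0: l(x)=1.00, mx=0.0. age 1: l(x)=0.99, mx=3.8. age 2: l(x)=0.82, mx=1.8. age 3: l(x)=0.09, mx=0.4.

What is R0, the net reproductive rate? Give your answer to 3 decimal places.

5.274

lx·mx by age: 0, 3.762, 1.476, 0.036
R0 = Σ lx·mx = 5.274 → 5.274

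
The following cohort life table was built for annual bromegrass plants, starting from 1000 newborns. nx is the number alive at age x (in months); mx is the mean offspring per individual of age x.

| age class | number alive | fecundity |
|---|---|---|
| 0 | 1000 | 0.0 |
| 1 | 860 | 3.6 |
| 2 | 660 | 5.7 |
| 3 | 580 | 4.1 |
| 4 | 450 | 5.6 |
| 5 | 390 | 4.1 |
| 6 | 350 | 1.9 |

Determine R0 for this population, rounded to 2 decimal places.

14.02

lx = nx/n0 = nx/1000: 1, 0.86, 0.66, 0.58, 0.45, 0.39, 0.35
lx·mx by age: 0, 3.096, 3.762, 2.378, 2.52, 1.599, 0.665
R0 = Σ lx·mx = 14.02 → 14.02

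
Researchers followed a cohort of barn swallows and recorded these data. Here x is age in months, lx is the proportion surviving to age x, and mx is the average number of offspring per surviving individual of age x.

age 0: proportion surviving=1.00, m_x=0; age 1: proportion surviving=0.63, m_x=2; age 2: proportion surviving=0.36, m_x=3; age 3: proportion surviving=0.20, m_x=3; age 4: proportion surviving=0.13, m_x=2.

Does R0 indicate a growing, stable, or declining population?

growing

R0 = Σ lx·mx = 0 + 1.26 + 1.08 + 0.6 + 0.26 = 3.2
R0 > 1, so the population is growing.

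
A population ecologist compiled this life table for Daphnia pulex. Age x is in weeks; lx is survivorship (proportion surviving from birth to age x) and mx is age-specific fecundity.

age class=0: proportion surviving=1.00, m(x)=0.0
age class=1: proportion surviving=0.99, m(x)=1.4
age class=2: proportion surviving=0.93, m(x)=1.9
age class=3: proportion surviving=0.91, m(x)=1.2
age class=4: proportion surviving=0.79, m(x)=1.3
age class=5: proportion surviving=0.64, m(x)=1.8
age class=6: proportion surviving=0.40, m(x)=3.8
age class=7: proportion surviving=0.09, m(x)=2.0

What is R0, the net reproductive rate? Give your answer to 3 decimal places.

8.124

lx·mx by age: 0, 1.386, 1.767, 1.092, 1.027, 1.152, 1.52, 0.18
R0 = Σ lx·mx = 8.124 → 8.124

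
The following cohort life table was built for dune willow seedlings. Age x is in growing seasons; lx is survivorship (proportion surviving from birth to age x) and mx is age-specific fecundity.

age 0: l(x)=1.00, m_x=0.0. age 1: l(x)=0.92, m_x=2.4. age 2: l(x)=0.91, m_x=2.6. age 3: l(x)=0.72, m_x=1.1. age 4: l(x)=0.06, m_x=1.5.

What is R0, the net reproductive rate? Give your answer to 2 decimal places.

lx·mx by age: 0, 2.208, 2.366, 0.792, 0.09
R0 = Σ lx·mx = 5.456 → 5.46

5.46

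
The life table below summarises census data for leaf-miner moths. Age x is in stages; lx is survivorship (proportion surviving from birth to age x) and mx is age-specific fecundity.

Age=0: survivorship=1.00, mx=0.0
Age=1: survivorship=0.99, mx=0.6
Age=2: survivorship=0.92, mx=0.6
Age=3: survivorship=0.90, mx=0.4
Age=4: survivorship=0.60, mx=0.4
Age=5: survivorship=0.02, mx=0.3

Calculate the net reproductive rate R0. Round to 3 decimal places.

1.752

lx·mx by age: 0, 0.594, 0.552, 0.36, 0.24, 0.006
R0 = Σ lx·mx = 1.752 → 1.752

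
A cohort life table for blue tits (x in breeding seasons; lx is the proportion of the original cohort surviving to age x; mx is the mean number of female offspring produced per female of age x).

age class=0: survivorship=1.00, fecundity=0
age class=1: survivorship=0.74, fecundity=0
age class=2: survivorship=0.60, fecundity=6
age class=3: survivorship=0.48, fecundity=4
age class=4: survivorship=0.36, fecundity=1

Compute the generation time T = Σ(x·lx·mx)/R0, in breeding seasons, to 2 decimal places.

2.45

lx·mx: 0, 0, 3.6, 1.92, 0.36 → R0 = 5.88
x·lx·mx: 0, 0, 7.2, 5.76, 1.44 → Σ = 14.4
T = 14.4 / 5.88 = 2.44898… → 2.45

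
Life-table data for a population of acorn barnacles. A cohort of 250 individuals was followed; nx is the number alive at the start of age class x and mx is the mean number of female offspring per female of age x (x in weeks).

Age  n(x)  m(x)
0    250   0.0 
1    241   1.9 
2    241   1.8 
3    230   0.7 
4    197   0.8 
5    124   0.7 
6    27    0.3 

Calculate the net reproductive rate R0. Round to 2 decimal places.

lx = nx/n0 = nx/250: 1, 0.964, 0.964, 0.92, 0.788, 0.496, 0.108
lx·mx by age: 0, 1.8316, 1.7352, 0.644, 0.6304, 0.3472, 0.0324
R0 = Σ lx·mx = 5.2208 → 5.22

5.22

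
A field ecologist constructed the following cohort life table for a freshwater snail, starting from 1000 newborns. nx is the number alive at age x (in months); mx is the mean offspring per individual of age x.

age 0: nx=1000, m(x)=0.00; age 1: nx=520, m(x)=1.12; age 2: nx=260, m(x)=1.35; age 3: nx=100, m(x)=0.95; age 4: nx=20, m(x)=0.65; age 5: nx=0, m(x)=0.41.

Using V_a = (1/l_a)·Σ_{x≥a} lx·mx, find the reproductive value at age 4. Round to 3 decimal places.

lx = nx/n0 = nx/1000: 1, 0.52, 0.26, 0.1, 0.02, 0
lx·mx for x ≥ 4: 0.013, 0 → sum = 0.013
V_4 = 0.013 / l_4 = 0.013 / 0.02 = 0.65 → 0.650

0.650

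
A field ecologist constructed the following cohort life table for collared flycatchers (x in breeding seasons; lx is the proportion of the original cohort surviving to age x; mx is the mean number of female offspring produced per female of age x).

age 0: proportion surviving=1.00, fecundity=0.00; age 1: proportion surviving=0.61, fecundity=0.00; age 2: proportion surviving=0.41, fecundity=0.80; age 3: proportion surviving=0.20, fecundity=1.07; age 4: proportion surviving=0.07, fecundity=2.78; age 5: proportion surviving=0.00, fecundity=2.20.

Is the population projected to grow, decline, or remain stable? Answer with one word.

declining

R0 = Σ lx·mx = 0 + 0 + 0.328 + 0.214 + 0.1946 + 0 = 0.7366
R0 < 1, so the population is declining.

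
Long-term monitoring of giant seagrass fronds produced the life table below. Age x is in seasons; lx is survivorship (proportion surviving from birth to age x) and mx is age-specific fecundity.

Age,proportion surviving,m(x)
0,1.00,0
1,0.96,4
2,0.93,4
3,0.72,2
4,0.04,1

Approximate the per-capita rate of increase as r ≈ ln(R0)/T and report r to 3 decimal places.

1.263

R0 = Σ lx·mx = 0 + 3.84 + 3.72 + 1.44 + 0.04 = 9.04
Σ x·lx·mx = 15.76; T = 15.76/9.04 = 1.74336…
r ≈ ln(R0)/T = ln(9.04)/1.74336… = 1.26288… → 1.263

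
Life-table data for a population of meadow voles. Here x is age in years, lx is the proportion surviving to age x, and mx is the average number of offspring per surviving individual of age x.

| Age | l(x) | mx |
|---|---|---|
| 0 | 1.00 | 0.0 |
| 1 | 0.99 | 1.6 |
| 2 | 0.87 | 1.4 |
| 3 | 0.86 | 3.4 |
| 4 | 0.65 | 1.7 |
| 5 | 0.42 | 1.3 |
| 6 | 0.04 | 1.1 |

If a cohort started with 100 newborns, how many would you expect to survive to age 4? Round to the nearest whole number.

65

Expected survivors = N0 · l_4 = 100 × 0.65 = 65 → 65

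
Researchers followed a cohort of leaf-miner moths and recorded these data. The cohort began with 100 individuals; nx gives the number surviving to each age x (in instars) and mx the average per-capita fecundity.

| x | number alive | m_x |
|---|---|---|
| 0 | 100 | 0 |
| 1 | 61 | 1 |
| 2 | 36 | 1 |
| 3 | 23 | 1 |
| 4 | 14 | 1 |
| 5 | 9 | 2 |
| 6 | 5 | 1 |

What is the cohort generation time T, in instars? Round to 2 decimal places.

2.41

lx = nx/n0 = nx/100: 1, 0.61, 0.36, 0.23, 0.14, 0.09, 0.05
lx·mx: 0, 0.61, 0.36, 0.23, 0.14, 0.18, 0.05 → R0 = 1.57
x·lx·mx: 0, 0.61, 0.72, 0.69, 0.56, 0.9, 0.3 → Σ = 3.78
T = 3.78 / 1.57 = 2.407643… → 2.41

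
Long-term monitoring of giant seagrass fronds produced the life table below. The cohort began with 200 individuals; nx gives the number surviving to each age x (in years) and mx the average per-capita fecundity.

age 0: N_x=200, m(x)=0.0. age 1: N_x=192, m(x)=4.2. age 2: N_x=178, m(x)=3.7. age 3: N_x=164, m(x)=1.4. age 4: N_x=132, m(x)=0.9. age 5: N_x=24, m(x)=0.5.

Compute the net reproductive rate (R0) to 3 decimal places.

lx = nx/n0 = nx/200: 1, 0.96, 0.89, 0.82, 0.66, 0.12
lx·mx by age: 0, 4.032, 3.293, 1.148, 0.594, 0.06
R0 = Σ lx·mx = 9.127 → 9.127

9.127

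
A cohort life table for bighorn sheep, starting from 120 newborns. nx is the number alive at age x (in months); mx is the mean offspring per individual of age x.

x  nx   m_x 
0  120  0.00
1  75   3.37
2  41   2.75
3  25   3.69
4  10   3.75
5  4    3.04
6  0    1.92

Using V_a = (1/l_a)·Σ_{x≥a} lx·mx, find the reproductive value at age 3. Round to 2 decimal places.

5.68

lx = nx/n0 = nx/120: 1, 0.625, 0.34167…, 0.20833…, 0.08333…, 0.03333…, 0
lx·mx for x ≥ 3: 0.76875…, 0.3125…, 0.101333…, 0 → sum = 1.182583…
V_3 = 1.182583… / l_3 = 1.182583… / 0.208333… = 5.6764… → 5.68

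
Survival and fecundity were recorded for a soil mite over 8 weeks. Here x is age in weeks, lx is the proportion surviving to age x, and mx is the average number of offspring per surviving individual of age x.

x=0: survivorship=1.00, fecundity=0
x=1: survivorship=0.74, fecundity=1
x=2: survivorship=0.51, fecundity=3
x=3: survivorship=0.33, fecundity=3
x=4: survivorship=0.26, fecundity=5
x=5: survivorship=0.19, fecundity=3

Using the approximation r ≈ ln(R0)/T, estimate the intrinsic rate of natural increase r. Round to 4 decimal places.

0.5660

R0 = Σ lx·mx = 0 + 0.74 + 1.53 + 0.99 + 1.3 + 0.57 = 5.13
Σ x·lx·mx = 14.82; T = 14.82/5.13 = 2.88889…
r ≈ ln(R0)/T = ln(5.13)/2.88889… = 0.565998… → 0.5660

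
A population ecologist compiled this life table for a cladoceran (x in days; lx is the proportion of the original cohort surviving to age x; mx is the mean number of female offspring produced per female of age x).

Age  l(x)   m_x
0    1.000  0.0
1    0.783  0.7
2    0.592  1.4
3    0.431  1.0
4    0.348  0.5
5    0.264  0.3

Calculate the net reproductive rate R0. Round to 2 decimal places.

2.06

lx·mx by age: 0, 0.5481, 0.8288, 0.431, 0.174, 0.0792
R0 = Σ lx·mx = 2.0611 → 2.06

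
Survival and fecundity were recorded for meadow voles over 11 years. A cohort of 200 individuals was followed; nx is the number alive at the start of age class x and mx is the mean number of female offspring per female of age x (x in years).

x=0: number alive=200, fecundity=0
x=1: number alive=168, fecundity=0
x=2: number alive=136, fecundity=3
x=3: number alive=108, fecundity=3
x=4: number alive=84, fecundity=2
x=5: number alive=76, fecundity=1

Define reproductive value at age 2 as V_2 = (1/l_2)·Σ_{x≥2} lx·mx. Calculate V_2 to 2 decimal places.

7.18

lx = nx/n0 = nx/200: 1, 0.84, 0.68, 0.54, 0.42, 0.38
lx·mx for x ≥ 2: 2.04, 1.62, 0.84, 0.38 → sum = 4.88
V_2 = 4.88 / l_2 = 4.88 / 0.68 = 7.176471… → 7.18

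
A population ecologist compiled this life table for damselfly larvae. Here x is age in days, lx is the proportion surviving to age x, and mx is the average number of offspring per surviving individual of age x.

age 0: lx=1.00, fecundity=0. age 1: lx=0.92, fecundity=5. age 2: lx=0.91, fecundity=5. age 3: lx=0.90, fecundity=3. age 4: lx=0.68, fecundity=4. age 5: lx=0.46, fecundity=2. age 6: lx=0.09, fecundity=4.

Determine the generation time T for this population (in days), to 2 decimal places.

2.49

lx·mx: 0, 4.6, 4.55, 2.7, 2.72, 0.92, 0.36 → R0 = 15.85
x·lx·mx: 0, 4.6, 9.1, 8.1, 10.88, 4.6, 2.16 → Σ = 39.44
T = 39.44 / 15.85 = 2.488328… → 2.49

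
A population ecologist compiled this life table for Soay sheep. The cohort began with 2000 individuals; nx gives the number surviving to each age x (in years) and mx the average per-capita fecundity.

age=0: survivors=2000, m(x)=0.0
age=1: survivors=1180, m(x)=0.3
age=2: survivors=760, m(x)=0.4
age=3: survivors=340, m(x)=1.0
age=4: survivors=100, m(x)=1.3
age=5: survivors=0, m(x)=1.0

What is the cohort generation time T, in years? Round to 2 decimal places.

2.22

lx = nx/n0 = nx/2000: 1, 0.59, 0.38, 0.17, 0.05, 0
lx·mx: 0, 0.177, 0.152, 0.17, 0.065, 0 → R0 = 0.564
x·lx·mx: 0, 0.177, 0.304, 0.51, 0.26, 0 → Σ = 1.251
T = 1.251 / 0.564 = 2.218085… → 2.22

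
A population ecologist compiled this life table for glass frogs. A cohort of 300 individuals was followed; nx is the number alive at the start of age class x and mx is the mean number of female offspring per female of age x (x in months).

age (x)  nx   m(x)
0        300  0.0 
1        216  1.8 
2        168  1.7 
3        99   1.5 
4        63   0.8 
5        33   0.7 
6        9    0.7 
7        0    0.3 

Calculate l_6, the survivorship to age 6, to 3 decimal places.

l_6 = n_6/n_0 = 9/300 = 0.03 → 0.030

0.030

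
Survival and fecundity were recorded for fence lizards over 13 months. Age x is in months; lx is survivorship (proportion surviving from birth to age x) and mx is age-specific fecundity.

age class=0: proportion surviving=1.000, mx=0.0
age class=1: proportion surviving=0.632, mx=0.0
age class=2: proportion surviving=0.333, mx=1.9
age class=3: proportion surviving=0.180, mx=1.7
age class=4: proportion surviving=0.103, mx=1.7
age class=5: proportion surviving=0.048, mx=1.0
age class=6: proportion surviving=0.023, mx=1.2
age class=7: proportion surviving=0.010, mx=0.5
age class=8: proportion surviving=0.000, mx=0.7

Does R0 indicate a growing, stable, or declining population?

R0 = Σ lx·mx = 0 + 0 + 0.6327 + 0.306 + 0.1751 + 0.048 + 0.0276 + 0.005 + 0 = 1.1944
R0 > 1, so the population is growing.

growing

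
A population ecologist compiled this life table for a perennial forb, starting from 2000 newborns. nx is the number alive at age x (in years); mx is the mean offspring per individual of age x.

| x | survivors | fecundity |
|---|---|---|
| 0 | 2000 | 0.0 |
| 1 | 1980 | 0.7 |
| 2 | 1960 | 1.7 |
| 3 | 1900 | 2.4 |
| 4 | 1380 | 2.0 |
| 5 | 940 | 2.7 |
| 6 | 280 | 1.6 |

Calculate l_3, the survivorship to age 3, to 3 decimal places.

l_3 = n_3/n_0 = 1900/2000 = 0.95 → 0.950

0.950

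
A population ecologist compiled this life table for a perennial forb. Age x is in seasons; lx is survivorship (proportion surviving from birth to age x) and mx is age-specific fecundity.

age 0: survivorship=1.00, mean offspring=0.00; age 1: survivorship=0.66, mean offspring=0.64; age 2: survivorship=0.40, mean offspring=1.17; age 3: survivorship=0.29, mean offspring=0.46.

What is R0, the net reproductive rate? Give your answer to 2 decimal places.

1.02

lx·mx by age: 0, 0.4224, 0.468, 0.1334
R0 = Σ lx·mx = 1.0238 → 1.02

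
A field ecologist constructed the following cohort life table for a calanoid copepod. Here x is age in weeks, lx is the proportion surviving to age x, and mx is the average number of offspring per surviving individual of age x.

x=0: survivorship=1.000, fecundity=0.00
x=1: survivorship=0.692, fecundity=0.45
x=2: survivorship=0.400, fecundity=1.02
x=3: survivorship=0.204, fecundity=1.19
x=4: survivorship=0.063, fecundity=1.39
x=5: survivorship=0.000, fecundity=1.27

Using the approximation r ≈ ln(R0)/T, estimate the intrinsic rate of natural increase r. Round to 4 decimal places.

R0 = Σ lx·mx = 0 + 0.3114 + 0.408 + 0.24276 + 0.08757 + 0 = 1.04973
Σ x·lx·mx = 2.20596; T = 2.20596/1.04973 = 2.10145…
r ≈ ln(R0)/T = ln(1.04973)/2.10145… = 0.023095… → 0.0231

0.0231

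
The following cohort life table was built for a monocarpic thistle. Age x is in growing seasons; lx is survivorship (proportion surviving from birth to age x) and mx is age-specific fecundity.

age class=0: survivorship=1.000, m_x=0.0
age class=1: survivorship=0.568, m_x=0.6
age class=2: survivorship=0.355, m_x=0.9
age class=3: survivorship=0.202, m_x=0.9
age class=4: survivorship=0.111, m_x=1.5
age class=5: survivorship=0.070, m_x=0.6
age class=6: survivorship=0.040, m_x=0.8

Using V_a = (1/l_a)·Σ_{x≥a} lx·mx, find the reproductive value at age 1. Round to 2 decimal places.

1.91

lx·mx for x ≥ 1: 0.3408, 0.3195, 0.1818, 0.1665, 0.042, 0.032 → sum = 1.0826
V_1 = 1.0826 / l_1 = 1.0826 / 0.568 = 1.905986… → 1.91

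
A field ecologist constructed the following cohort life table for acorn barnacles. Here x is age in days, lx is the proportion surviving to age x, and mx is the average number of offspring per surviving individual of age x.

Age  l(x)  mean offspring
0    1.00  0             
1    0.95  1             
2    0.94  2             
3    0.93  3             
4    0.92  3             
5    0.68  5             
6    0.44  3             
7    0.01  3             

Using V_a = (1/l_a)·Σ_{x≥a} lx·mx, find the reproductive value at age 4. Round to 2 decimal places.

lx·mx for x ≥ 4: 2.76, 3.4, 1.32, 0.03 → sum = 7.51
V_4 = 7.51 / l_4 = 7.51 / 0.92 = 8.163043… → 8.16

8.16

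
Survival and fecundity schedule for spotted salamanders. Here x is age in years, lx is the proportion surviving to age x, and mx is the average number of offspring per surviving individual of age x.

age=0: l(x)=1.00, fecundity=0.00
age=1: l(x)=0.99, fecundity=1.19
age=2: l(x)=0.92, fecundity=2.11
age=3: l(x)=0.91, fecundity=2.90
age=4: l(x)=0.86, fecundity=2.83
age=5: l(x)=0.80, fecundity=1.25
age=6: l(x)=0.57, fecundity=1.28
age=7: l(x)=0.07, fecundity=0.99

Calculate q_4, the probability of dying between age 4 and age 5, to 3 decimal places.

0.070

q_4 = (l_4 − l_5) / l_4 = (0.86 − 0.8) / 0.86
     = 0.06 / 0.86 = 0.069767… → 0.070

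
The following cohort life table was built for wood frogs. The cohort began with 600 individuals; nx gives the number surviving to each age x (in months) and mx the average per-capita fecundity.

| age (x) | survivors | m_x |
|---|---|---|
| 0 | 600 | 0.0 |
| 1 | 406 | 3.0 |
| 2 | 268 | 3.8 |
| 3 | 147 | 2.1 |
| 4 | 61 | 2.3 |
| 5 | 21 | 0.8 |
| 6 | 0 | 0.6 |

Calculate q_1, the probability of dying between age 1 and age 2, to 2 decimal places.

lx = nx/n0 = nx/600: 1, 0.67667…, 0.44667…, 0.245, 0.10167…, 0.035, 0
q_1 = (l_1 − l_2) / l_1 = (0.676667… − 0.446667…) / 0.676667…
     = 0.23… / 0.676667… = 0.339901… → 0.34

0.34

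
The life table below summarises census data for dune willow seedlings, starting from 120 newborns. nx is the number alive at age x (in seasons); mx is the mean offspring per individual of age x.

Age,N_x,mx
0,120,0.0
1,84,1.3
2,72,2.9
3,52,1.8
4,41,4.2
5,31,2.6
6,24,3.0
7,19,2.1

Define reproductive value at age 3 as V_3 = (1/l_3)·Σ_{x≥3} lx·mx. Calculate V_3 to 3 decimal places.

8.813

lx = nx/n0 = nx/120: 1, 0.7, 0.6, 0.43333…, 0.34167…, 0.25833…, 0.2, 0.15833…
lx·mx for x ≥ 3: 0.78…, 1.435…, 0.671667…, 0.6, 0.3325… → sum = 3.819167…
V_3 = 3.819167… / l_3 = 3.819167… / 0.433333… = 8.813462… → 8.813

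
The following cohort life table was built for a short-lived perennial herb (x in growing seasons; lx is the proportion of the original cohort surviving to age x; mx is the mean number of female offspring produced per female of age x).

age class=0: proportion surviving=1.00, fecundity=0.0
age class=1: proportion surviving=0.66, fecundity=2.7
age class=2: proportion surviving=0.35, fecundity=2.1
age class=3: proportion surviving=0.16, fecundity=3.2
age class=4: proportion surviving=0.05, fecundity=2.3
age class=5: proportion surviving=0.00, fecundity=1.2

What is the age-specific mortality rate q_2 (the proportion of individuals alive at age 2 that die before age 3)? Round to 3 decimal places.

q_2 = (l_2 − l_3) / l_2 = (0.35 − 0.16) / 0.35
     = 0.19 / 0.35 = 0.542857… → 0.543

0.543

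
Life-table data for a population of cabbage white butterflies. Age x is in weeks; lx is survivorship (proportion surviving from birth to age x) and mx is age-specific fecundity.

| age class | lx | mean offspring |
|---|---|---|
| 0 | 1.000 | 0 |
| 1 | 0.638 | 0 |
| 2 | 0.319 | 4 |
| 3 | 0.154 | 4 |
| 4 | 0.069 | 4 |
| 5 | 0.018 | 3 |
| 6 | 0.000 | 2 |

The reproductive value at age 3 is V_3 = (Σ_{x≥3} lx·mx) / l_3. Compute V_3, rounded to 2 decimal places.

lx·mx for x ≥ 3: 0.616, 0.276, 0.054, 0 → sum = 0.946
V_3 = 0.946 / l_3 = 0.946 / 0.154 = 6.142857… → 6.14

6.14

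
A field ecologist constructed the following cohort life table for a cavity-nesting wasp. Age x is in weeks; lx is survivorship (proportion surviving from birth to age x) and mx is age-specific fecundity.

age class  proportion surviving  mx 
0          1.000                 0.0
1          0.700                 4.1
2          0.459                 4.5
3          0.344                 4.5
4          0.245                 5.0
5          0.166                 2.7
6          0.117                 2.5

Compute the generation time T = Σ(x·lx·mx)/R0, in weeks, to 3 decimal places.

lx·mx: 0, 2.87, 2.0655, 1.548, 1.225, 0.4482, 0.2925 → R0 = 8.4492
x·lx·mx: 0, 2.87, 4.131, 4.644, 4.9, 2.241, 1.755 → Σ = 20.541
T = 20.541 / 8.4492 = 2.431118… → 2.431

2.431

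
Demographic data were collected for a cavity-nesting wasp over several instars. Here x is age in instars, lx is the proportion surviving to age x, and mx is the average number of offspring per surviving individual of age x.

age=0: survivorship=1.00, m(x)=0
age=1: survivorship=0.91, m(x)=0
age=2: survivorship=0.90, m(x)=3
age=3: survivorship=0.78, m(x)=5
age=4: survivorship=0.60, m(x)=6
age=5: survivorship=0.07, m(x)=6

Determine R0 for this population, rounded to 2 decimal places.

lx·mx by age: 0, 0, 2.7, 3.9, 3.6, 0.42
R0 = Σ lx·mx = 10.62 → 10.62

10.62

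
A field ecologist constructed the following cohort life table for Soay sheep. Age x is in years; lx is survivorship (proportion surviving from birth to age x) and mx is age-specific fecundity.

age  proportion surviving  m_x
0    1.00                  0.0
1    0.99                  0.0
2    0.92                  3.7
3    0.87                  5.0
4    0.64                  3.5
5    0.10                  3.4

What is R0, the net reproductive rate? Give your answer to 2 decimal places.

lx·mx by age: 0, 0, 3.404, 4.35, 2.24, 0.34
R0 = Σ lx·mx = 10.334 → 10.33

10.33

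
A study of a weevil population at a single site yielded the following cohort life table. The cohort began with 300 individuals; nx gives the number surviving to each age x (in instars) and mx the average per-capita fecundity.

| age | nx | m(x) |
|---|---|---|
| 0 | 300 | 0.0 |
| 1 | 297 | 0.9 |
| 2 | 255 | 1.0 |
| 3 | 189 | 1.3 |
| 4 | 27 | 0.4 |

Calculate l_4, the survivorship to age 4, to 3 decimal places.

l_4 = n_4/n_0 = 27/300 = 0.09 → 0.090

0.090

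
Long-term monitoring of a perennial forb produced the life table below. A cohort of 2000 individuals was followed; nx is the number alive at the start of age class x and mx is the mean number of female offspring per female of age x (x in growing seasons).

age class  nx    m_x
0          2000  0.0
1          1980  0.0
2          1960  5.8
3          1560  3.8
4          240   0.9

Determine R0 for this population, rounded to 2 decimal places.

8.76

lx = nx/n0 = nx/2000: 1, 0.99, 0.98, 0.78, 0.12
lx·mx by age: 0, 0, 5.684, 2.964, 0.108
R0 = Σ lx·mx = 8.756 → 8.76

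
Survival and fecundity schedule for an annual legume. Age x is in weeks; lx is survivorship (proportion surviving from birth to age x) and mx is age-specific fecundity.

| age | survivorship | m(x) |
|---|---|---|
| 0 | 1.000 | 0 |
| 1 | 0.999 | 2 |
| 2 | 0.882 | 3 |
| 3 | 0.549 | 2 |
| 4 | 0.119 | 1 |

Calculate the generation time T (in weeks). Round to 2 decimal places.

1.89

lx·mx: 0, 1.998, 2.646, 1.098, 0.119 → R0 = 5.861
x·lx·mx: 0, 1.998, 5.292, 3.294, 0.476 → Σ = 11.06
T = 11.06 / 5.861 = 1.88705… → 1.89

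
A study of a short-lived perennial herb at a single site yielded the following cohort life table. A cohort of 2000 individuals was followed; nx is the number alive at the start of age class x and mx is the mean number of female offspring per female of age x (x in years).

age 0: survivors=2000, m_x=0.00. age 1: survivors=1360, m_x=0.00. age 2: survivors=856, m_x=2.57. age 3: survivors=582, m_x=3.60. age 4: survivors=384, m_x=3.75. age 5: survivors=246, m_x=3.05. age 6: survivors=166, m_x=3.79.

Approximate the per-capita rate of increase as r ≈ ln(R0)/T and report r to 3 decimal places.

lx = nx/n0 = nx/2000: 1, 0.68, 0.428, 0.291, 0.192, 0.123, 0.083
R0 = Σ lx·mx = 0 + 0 + 1.09996 + 1.0476 + 0.72 + 0.37515 + 0.31457 = 3.55728
Σ x·lx·mx = 11.98589; T = 11.98589/3.55728 = 3.3694…
r ≈ ln(R0)/T = ln(3.55728)/3.3694… = 0.37662… → 0.377

0.377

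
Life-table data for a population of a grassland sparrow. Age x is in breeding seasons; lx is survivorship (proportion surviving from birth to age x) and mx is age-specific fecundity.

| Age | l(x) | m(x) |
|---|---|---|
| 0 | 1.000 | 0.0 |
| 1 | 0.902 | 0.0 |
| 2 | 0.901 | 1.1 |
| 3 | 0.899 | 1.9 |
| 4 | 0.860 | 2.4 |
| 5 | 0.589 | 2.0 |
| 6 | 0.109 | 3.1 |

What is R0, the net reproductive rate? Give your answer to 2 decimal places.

lx·mx by age: 0, 0, 0.9911, 1.7081, 2.064, 1.178, 0.3379
R0 = Σ lx·mx = 6.2791 → 6.28

6.28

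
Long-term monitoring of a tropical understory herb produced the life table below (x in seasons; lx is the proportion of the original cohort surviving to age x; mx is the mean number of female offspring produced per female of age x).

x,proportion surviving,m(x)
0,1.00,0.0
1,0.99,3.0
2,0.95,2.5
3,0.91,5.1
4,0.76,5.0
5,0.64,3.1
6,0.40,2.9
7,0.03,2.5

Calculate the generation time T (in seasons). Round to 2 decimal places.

3.19

lx·mx: 0, 2.97, 2.375, 4.641, 3.8, 1.984, 1.16, 0.075 → R0 = 17.005
x·lx·mx: 0, 2.97, 4.75, 13.923, 15.2, 9.92, 6.96, 0.525 → Σ = 54.248
T = 54.248 / 17.005 = 3.190121… → 3.19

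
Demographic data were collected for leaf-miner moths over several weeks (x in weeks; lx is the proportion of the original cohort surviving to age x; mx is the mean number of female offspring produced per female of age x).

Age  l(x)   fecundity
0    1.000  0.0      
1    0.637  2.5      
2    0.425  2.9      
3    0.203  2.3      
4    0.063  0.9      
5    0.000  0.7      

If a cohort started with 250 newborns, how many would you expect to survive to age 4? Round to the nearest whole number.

16

Expected survivors = N0 · l_4 = 250 × 0.063 = 15.75 → 16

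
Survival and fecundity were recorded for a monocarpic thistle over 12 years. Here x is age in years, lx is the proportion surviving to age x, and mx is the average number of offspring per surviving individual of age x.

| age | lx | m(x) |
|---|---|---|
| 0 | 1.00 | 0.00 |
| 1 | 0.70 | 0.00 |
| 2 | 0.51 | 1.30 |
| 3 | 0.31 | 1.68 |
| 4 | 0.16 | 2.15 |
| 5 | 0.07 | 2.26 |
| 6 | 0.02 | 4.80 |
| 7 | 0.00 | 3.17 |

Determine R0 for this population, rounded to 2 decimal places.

1.78

lx·mx by age: 0, 0, 0.663, 0.5208, 0.344, 0.1582, 0.096, 0
R0 = Σ lx·mx = 1.782 → 1.78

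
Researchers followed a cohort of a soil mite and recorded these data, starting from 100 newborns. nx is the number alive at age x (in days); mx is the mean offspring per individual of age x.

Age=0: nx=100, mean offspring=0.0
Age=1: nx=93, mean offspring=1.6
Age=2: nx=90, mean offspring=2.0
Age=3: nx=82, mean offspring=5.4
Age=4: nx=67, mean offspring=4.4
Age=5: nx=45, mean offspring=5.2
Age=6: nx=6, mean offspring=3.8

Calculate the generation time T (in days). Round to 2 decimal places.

lx = nx/n0 = nx/100: 1, 0.93, 0.9, 0.82, 0.67, 0.45, 0.06
lx·mx: 0, 1.488, 1.8, 4.428, 2.948, 2.34, 0.228 → R0 = 13.232
x·lx·mx: 0, 1.488, 3.6, 13.284, 11.792, 11.7, 1.368 → Σ = 43.232
T = 43.232 / 13.232 = 3.267231… → 3.27

3.27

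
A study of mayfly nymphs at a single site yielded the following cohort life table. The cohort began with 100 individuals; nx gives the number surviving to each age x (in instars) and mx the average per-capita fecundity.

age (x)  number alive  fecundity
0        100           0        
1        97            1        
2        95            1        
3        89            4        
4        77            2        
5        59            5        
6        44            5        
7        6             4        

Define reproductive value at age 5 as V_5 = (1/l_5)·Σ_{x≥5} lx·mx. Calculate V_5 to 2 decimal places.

9.14

lx = nx/n0 = nx/100: 1, 0.97, 0.95, 0.89, 0.77, 0.59, 0.44, 0.06
lx·mx for x ≥ 5: 2.95, 2.2, 0.24 → sum = 5.39
V_5 = 5.39 / l_5 = 5.39 / 0.59 = 9.135593… → 9.14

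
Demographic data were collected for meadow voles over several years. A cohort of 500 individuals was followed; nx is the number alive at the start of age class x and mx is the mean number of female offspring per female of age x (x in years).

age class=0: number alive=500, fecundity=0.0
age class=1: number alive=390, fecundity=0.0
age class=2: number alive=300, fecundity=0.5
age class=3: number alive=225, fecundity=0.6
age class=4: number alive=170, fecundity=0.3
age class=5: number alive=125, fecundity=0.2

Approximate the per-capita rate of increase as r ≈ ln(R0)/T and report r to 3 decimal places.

lx = nx/n0 = nx/500: 1, 0.78, 0.6, 0.45, 0.34, 0.25
R0 = Σ lx·mx = 0 + 0 + 0.3 + 0.27 + 0.102 + 0.05 = 0.722
Σ x·lx·mx = 2.068; T = 2.068/0.722 = 2.86427…
r ≈ ln(R0)/T = ln(0.722)/2.86427… = -0.11372… → -0.114

-0.114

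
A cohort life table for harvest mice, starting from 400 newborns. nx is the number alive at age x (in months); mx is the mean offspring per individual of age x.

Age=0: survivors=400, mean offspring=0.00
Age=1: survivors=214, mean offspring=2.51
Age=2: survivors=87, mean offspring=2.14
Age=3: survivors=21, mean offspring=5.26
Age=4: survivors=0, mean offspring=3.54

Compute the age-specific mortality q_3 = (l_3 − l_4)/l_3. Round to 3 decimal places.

1.000

lx = nx/n0 = nx/400: 1, 0.535, 0.2175, 0.0525, 0
q_3 = (l_3 − l_4) / l_3 = (0.0525 − 0) / 0.0525
     = 0.0525 / 0.0525 = 1 → 1.000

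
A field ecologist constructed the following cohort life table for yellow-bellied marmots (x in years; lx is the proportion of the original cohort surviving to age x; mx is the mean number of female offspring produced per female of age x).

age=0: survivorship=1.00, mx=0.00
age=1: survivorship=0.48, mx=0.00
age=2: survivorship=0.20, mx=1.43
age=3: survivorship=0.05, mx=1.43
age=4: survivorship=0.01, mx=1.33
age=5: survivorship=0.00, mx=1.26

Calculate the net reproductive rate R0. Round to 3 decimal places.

0.371

lx·mx by age: 0, 0, 0.286, 0.0715, 0.0133, 0
R0 = Σ lx·mx = 0.3708 → 0.371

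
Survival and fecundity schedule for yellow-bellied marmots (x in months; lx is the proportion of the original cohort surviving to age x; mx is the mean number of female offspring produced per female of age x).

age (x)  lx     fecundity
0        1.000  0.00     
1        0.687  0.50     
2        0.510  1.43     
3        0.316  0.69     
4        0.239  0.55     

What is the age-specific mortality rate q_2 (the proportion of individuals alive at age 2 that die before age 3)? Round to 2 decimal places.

0.38

q_2 = (l_2 − l_3) / l_2 = (0.51 − 0.316) / 0.51
     = 0.194 / 0.51 = 0.380392… → 0.38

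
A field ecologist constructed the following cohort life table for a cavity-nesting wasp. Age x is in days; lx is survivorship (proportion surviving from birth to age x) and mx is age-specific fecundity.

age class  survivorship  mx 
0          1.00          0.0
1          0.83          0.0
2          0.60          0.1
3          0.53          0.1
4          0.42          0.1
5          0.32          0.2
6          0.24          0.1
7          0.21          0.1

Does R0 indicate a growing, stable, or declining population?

declining

R0 = Σ lx·mx = 0 + 0 + 0.06 + 0.053 + 0.042 + 0.064 + 0.024 + 0.021 = 0.264
R0 < 1, so the population is declining.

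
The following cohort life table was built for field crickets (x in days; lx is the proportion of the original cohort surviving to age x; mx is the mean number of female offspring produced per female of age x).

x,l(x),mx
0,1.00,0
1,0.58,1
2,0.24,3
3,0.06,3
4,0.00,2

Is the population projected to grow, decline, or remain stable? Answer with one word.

growing

R0 = Σ lx·mx = 0 + 0.58 + 0.72 + 0.18 + 0 = 1.48
R0 > 1, so the population is growing.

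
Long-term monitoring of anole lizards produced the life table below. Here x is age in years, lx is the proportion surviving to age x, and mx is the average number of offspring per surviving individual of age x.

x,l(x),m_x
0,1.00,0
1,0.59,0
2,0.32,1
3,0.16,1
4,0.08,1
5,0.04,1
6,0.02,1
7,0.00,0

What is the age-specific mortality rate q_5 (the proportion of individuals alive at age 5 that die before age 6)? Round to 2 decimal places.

q_5 = (l_5 − l_6) / l_5 = (0.04 − 0.02) / 0.04
     = 0.02 / 0.04 = 0.5 → 0.50

0.50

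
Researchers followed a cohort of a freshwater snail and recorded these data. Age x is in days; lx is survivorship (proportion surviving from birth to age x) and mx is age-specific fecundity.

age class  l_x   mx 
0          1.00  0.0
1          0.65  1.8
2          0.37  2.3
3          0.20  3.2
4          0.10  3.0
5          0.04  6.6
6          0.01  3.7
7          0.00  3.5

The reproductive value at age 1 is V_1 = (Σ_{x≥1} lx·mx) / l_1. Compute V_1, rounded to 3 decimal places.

lx·mx for x ≥ 1: 1.17, 0.851, 0.64, 0.3, 0.264, 0.037, 0 → sum = 3.262
V_1 = 3.262 / l_1 = 3.262 / 0.65 = 5.018462… → 5.018

5.018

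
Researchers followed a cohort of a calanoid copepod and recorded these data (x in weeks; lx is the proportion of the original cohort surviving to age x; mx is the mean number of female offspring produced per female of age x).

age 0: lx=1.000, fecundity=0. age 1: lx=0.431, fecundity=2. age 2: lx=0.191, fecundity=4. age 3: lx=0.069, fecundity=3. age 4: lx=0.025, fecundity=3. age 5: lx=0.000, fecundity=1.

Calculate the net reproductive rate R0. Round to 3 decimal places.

lx·mx by age: 0, 0.862, 0.764, 0.207, 0.075, 0
R0 = Σ lx·mx = 1.908 → 1.908

1.908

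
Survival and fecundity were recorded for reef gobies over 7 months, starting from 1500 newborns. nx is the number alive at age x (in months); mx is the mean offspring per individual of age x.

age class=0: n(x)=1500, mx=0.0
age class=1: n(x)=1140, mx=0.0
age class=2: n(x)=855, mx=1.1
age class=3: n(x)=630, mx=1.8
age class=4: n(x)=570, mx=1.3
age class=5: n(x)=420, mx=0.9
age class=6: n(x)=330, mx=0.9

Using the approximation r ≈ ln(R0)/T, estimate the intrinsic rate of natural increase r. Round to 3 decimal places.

lx = nx/n0 = nx/1500: 1, 0.76, 0.57, 0.42, 0.38, 0.28, 0.22
R0 = Σ lx·mx = 0 + 0 + 0.627 + 0.756 + 0.494 + 0.252 + 0.198 = 2.327
Σ x·lx·mx = 7.946; T = 7.946/2.327 = 3.4147…
r ≈ ln(R0)/T = ln(2.327)/3.4147… = 0.24734… → 0.247

0.247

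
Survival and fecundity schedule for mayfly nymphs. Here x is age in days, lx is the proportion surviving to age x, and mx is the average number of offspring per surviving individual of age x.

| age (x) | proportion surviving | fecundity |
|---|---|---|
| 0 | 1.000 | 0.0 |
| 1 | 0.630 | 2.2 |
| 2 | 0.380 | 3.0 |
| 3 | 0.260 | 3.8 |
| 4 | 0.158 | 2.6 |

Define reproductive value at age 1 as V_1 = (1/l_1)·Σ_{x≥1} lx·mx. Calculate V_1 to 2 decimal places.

lx·mx for x ≥ 1: 1.386, 1.14, 0.988, 0.4108 → sum = 3.9248
V_1 = 3.9248 / l_1 = 3.9248 / 0.63 = 6.229841… → 6.23

6.23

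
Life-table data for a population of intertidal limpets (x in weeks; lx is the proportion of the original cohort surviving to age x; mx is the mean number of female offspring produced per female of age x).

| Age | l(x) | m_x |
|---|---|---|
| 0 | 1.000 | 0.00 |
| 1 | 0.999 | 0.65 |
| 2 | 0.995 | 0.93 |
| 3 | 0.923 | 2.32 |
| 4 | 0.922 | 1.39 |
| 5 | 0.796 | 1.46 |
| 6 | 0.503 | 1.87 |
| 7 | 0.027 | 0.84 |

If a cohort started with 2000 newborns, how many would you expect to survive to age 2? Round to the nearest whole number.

Expected survivors = N0 · l_2 = 2000 × 0.995 = 1990 → 1990

1990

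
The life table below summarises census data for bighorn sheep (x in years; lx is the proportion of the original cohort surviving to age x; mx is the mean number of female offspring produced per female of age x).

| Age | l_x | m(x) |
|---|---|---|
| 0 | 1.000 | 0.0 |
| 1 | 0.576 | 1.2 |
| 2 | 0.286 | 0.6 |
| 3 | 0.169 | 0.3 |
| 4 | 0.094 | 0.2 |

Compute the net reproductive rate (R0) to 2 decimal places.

0.93

lx·mx by age: 0, 0.6912, 0.1716, 0.0507, 0.0188
R0 = Σ lx·mx = 0.9323 → 0.93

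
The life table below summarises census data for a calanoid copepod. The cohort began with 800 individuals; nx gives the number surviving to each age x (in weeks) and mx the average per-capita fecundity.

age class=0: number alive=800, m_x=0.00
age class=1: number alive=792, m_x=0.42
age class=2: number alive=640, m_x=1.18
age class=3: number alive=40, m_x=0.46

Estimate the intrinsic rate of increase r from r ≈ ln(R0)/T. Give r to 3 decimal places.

lx = nx/n0 = nx/800: 1, 0.99, 0.8, 0.05
R0 = Σ lx·mx = 0 + 0.4158 + 0.944 + 0.023 = 1.3828
Σ x·lx·mx = 2.3728; T = 2.3728/1.3828 = 1.71594…
r ≈ ln(R0)/T = ln(1.3828)/1.71594… = 0.18888… → 0.189

0.189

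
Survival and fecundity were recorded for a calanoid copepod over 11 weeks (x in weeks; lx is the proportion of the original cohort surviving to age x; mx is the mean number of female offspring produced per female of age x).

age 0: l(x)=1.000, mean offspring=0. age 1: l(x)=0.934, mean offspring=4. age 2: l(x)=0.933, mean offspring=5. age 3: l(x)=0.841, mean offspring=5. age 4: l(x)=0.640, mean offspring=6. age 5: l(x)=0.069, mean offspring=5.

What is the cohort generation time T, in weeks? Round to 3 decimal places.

2.547

lx·mx: 0, 3.736, 4.665, 4.205, 3.84, 0.345 → R0 = 16.791
x·lx·mx: 0, 3.736, 9.33, 12.615, 15.36, 1.725 → Σ = 42.766
T = 42.766 / 16.791 = 2.54696… → 2.547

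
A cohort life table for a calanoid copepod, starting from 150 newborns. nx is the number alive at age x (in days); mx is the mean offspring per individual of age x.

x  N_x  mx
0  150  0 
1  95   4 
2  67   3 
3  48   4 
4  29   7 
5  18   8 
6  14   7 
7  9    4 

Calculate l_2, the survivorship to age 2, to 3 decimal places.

0.447

l_2 = n_2/n_0 = 67/150 = 0.446667… → 0.447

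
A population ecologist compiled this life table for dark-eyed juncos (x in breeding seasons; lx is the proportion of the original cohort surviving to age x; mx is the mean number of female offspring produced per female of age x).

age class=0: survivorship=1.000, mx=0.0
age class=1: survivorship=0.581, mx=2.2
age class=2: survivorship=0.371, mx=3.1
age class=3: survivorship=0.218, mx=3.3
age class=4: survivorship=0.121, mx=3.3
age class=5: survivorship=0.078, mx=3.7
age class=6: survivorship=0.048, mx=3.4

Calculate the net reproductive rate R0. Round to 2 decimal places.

lx·mx by age: 0, 1.2782, 1.1501, 0.7194, 0.3993, 0.2886, 0.1632
R0 = Σ lx·mx = 3.9988 → 4.00

4.00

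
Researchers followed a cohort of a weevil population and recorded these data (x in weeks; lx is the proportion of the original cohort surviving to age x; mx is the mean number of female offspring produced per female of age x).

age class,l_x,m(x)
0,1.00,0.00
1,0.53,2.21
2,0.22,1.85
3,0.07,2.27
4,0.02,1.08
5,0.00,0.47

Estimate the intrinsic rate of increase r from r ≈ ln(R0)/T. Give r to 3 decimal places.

R0 = Σ lx·mx = 0 + 1.1713 + 0.407 + 0.1589 + 0.0216 + 0 = 1.7588
Σ x·lx·mx = 2.5484; T = 2.5484/1.7588 = 1.44894…
r ≈ ln(R0)/T = ln(1.7588)/1.44894… = 0.38969… → 0.390

0.390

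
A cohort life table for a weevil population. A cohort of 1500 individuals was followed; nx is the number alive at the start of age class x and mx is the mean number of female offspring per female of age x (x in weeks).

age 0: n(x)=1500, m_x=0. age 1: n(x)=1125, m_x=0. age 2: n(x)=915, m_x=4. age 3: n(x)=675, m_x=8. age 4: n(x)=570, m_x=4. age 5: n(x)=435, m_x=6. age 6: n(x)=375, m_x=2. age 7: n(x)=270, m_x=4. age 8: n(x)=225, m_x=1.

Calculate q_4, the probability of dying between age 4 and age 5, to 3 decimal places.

0.237

lx = nx/n0 = nx/1500: 1, 0.75, 0.61, 0.45, 0.38, 0.29, 0.25, 0.18, 0.15
q_4 = (l_4 − l_5) / l_4 = (0.38 − 0.29) / 0.38
     = 0.09 / 0.38 = 0.236842… → 0.237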